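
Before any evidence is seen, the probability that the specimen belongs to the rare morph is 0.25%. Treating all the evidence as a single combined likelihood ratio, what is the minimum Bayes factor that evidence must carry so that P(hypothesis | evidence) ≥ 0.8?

1596

Prior odds = 0.0025/0.9975 = 1/399.
Target odds = 0.8/0.2 = 4.
Required Bayes factor = 4 ÷ (1/399) = 1596.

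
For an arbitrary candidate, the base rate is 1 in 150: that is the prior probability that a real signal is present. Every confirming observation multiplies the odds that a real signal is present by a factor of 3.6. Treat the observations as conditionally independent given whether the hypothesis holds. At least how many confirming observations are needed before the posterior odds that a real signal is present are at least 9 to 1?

6

Prior odds: (1/150) ÷ (149/150) = 1/149.
Likelihood ratio per confirming observation = 3.6.
Target odds = 9.
Need (1/149) × 3.6ⁿ ≥ 9, i.e. 3.6ⁿ ≥ 1341.
3.6⁵ = 604.66176 falls short of 1341 but 3.6⁶ = 34012224/15625 reaches it, so n = 6.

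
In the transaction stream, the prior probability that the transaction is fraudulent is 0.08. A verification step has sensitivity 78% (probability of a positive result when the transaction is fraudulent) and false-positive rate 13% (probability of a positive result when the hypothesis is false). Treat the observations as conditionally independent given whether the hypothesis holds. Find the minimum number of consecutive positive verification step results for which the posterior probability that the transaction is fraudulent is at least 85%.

3

Prior odds: 0.08 ÷ 0.92 = 2/23.
Likelihood ratio of a positive result = 0.78/0.13 = 6.
Target posterior odds = 0.85/0.15 = 17/3.
Need (2/23) × 6ⁿ ≥ 17/3, i.e. 6ⁿ ≥ 391/6.
6² = 36 falls short of 391/6 but 6³ = 216 reaches it, so n = 3.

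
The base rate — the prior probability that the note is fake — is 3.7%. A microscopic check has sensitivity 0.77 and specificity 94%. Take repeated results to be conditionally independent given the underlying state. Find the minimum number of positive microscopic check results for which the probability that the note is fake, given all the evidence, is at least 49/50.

3

Prior odds: 0.037 ÷ 0.963 = 37/963.
False-positive rate = 1 − 0.94 = 0.06; likelihood ratio of a positive = 0.77/0.06 = 77/6.
Target posterior odds = 0.98/0.02 = 49.
Need (37/963) × (77/6)ⁿ ≥ 49, i.e. (77/6)ⁿ ≥ 47187/37.
(77/6)² = 5929/36 falls short of 47187/37 but (77/6)³ = 456533/216 reaches it, so n = 3.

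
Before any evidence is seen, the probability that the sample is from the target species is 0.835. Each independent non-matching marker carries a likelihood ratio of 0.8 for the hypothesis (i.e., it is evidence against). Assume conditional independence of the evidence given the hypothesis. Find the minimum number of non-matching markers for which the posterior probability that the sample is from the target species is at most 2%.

25

Prior odds = 0.835/0.165 = 167/33.
Likelihood ratio per non-matching marker = 0.8.
Target posterior odds = 0.02/0.98 = 1/49.
Require 0.8ⁿ ≤ 1/49 ÷ (167/33) = 33/8183.
0.8²⁴ ≈0.00472237 is still above 33/8183 but 0.8²⁵ ≈0.00377789 is at or below it, so n = 25.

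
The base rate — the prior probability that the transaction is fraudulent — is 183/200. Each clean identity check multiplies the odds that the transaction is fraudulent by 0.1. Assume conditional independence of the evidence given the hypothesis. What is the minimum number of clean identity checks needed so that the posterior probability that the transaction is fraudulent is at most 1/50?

3

Prior odds: 0.915 ÷ 0.085 = 183/17.
Likelihood ratio per clean identity check = 0.1.
Target odds: 0.02 ÷ 0.98 = 1/49.
Need (183/17) × 0.1ⁿ ≤ 1/49, i.e. 0.1ⁿ ≤ 17/8967.
0.1² = 0.01 is still above 17/8967 but 0.1³ = 0.001 is at or below it, so n = 3.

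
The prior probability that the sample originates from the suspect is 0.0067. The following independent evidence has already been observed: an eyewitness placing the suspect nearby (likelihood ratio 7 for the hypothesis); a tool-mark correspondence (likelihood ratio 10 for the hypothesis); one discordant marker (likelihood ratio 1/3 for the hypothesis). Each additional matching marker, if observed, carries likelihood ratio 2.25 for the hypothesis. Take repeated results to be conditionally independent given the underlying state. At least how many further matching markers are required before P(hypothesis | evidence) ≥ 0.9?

Prior odds = 0.0067/0.9933 = 67/9933.
Combined Bayes factor of the evidence already in hand = 7 × 10 × (1/3) = 70/3.
Odds after that evidence = (67/9933) × 70/3 = 670/4257.
Target odds = 0.9/0.1 = 9.
Need 2.25ⁿ ≥ 9 ÷ (670/4257) = 38313/670.
2.25⁴ = 25.62890625 falls short of 38313/670 but 2.25⁵ = 59049/1024 reaches it, so n = 5.

5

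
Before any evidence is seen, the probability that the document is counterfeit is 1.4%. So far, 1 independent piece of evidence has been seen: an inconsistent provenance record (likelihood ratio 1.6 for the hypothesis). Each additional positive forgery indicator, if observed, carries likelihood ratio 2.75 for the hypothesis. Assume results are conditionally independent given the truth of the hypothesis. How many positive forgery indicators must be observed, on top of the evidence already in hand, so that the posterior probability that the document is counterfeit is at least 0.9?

Prior odds = 0.014/0.986 = 7/493.
Bayes factor of the evidence already in hand = 1.6.
Odds after that evidence = (7/493) × 1.6 = 56/2465.
Target odds = 0.9/0.1 = 9.
Need 2.75ⁿ ≥ 9 ÷ (56/2465) = 22185/56.
2.75⁵ = 161051/1024 falls short of 22185/56 but 2.75⁶ = 1771561/4096 reaches it, so n = 6.

6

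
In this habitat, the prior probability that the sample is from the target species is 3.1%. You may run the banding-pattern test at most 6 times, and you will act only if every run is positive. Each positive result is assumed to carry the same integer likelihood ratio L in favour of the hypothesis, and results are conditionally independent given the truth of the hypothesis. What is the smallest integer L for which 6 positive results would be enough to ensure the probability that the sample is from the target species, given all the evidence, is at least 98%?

Prior odds = 0.031/0.969 = 31/969.
Target odds = 0.98/0.02 = 49.
Need L⁶ ≥ 49 ÷ (31/969) = 47481/31.
3⁶ = 729 < 47481/31 ≤ 4096 = 4⁶, so L = 4.

4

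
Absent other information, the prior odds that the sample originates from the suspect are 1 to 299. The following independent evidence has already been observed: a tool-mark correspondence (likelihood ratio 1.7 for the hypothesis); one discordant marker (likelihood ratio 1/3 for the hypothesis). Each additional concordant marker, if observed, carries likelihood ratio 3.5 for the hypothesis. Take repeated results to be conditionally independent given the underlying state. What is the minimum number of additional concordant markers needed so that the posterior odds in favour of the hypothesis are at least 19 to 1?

Prior odds = 1/299.
Combined Bayes factor of the evidence already in hand = 1.7 × (1/3) = 17/30.
Odds after that evidence = (1/299) × 17/30 = 17/8970.
Target odds = 19.
Need 3.5ⁿ ≥ 19 ÷ (17/8970) = 170430/17.
3.5⁷ = 823543/128 falls short of 170430/17 but 3.5⁸ = 5764801/256 reaches it, so n = 8.

8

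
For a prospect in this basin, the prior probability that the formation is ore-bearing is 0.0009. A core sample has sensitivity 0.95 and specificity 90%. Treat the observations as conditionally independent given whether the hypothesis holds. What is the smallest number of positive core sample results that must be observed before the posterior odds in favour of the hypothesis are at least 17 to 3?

4

Prior odds = 0.0009/0.9991 = 9/9991.
False-positive rate = 1 − 0.9 = 0.1; likelihood ratio of a positive = 0.95/0.1 = 9.5.
Target odds = 17/3.
Require 9.5ⁿ ≥ 17/3 ÷ (9/9991) = 169847/27.
9.5³ = 857.375 falls short of 169847/27 but 9.5⁴ = 8145.0625 reaches it, so n = 4.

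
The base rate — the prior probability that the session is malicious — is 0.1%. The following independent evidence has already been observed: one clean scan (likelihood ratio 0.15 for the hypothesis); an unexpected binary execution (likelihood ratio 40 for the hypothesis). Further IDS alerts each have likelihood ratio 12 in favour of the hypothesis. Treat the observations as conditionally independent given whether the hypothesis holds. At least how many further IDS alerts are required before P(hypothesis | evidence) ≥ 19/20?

4

Prior odds = 0.001/0.999 = 1/999.
Combined Bayes factor of the evidence already in hand = 0.15 × 40 = 6.
Odds after that evidence = (1/999) × 6 = 2/333.
Target odds = 0.95/0.05 = 19.
Need 12ⁿ ≥ 19 ÷ (2/333) = 3163.5.
12³ = 1728 falls short of 3163.5 but 12⁴ = 20736 reaches it, so n = 4.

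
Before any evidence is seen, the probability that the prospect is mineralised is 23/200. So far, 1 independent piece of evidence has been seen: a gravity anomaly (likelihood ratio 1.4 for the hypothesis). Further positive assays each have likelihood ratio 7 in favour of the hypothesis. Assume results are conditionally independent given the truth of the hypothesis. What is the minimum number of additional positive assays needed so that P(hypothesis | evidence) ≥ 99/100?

Prior odds = 0.115/0.885 = 23/177.
Bayes factor of the evidence already in hand = 1.4.
Odds after that evidence = (23/177) × 1.4 = 161/885.
Target odds = 0.99/0.01 = 99.
Need 7ⁿ ≥ 99 ÷ (161/885) = 87615/161.
7³ = 343 falls short of 87615/161 but 7⁴ = 2401 reaches it, so n = 4.

4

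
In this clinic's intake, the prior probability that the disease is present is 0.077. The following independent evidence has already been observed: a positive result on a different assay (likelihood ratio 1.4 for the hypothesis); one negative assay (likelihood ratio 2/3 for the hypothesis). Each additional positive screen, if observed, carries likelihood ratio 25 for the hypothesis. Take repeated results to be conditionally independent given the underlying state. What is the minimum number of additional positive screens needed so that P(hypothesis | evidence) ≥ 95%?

Prior odds = 0.077/0.923 = 77/923.
Combined Bayes factor of the evidence already in hand = 1.4 × (2/3) = 14/15.
Odds after that evidence = (77/923) × 14/15 = 1078/13845.
Target odds = 0.95/0.05 = 19.
Need 25ⁿ ≥ 19 ÷ (1078/13845) = 263055/1078.
25¹ = 25 falls short of 263055/1078 but 25² = 625 reaches it, so n = 2.

2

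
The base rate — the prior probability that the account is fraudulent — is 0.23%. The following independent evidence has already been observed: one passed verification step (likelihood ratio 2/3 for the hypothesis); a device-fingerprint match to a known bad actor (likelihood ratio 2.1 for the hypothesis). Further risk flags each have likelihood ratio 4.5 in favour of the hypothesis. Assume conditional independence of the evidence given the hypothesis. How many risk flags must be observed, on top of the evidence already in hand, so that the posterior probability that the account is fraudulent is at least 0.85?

5

Prior odds = 0.0023/0.9977 = 23/9977.
Combined Bayes factor of the evidence already in hand = (2/3) × 2.1 = 1.4.
Odds after that evidence = (23/9977) × 1.4 = 161/49885.
Target odds = 0.85/0.15 = 17/3.
Need 4.5ⁿ ≥ 17/3 ÷ (161/49885) = 848045/483.
4.5⁴ = 410.0625 falls short of 848045/483 but 4.5⁵ = 1845.28125 reaches it, so n = 5.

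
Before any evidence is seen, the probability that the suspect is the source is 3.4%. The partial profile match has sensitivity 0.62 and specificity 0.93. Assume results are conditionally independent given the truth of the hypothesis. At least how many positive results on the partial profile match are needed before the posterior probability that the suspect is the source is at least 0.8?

Prior odds: 0.034 ÷ 0.966 = 17/483.
False-positive rate = 1 − 0.93 = 0.07; likelihood ratio of a positive = 0.62/0.07 = 62/7.
Target odds: 0.8 ÷ 0.2 = 4.
Need (17/483) × (62/7)ⁿ ≥ 4, i.e. (62/7)ⁿ ≥ 1932/17.
(62/7)² = 3844/49 falls short of 1932/17 but (62/7)³ = 238328/343 reaches it, so n = 3.

3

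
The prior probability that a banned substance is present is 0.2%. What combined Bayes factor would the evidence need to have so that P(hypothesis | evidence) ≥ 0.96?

11976

Prior odds = 0.002/0.998 = 1/499.
Target odds = 0.96/0.04 = 24.
Required Bayes factor = 24 ÷ (1/499) = 11976.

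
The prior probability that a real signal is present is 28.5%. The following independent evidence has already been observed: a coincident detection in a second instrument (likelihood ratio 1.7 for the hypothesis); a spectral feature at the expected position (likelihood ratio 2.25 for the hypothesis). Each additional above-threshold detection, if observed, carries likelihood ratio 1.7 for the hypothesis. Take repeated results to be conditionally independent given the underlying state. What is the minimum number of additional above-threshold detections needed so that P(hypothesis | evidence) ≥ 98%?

7

Prior odds = 0.285/0.715 = 57/143.
Combined Bayes factor of the evidence already in hand = 1.7 × 2.25 = 3.825.
Odds after that evidence = (57/143) × 3.825 = 8721/5720.
Target odds = 0.98/0.02 = 49.
Need 1.7ⁿ ≥ 49 ÷ (8721/5720) = 280280/8721.
1.7⁶ = 24137569/1000000 falls short of 280280/8721 but 1.7⁷ = 410338673/10000000 reaches it, so n = 7.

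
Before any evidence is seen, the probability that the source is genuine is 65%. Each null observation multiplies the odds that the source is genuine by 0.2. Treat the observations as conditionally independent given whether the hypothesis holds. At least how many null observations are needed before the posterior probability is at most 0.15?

2

Prior odds: 0.65 ÷ 0.35 = 13/7.
Likelihood ratio per null observation = 0.2.
Target posterior odds = 0.15/0.85 = 3/17.
Need (13/7) × 0.2ⁿ ≤ 3/17, i.e. 0.2ⁿ ≤ 21/221.
0.2¹ = 0.2 is still above 21/221 but 0.2² = 0.04 is at or below it, so n = 2.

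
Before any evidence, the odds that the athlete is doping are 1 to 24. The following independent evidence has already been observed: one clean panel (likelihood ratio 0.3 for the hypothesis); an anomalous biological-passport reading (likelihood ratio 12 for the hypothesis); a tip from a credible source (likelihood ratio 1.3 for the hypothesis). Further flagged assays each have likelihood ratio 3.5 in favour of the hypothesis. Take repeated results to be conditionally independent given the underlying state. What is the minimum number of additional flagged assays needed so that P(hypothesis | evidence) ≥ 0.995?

Prior odds = 1/24.
Combined Bayes factor of the evidence already in hand = 0.3 × 12 × 1.3 = 4.68.
Odds after that evidence = (1/24) × 4.68 = 0.195.
Target odds = 0.995/0.005 = 199.
Need 3.5ⁿ ≥ 199 ÷ 0.195 = 39800/39.
3.5⁵ = 525.21875 falls short of 39800/39 but 3.5⁶ = 1838.265625 reaches it, so n = 6.

6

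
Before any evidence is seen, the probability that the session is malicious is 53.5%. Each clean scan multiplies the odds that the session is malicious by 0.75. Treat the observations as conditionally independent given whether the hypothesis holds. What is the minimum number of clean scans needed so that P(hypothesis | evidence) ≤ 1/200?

19

Prior odds: 0.535 ÷ 0.465 = 107/93.
Likelihood ratio per clean scan = 0.75.
Target odds: 0.005 ÷ 0.995 = 1/199.
Require 0.75ⁿ ≤ 1/199 ÷ (107/93) = 93/21293.
0.75¹⁸ ≈0.00563771 is still above 93/21293 but 0.75¹⁹ ≈0.00422828 is at or below it, so n = 19.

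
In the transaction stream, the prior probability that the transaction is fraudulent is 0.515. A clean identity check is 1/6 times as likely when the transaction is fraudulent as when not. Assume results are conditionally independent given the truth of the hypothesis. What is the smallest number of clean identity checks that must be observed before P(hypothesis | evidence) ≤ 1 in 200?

Prior odds: 0.515 ÷ 0.485 = 103/97.
Likelihood ratio per clean identity check = 1/6.
Target odds: 0.005 ÷ 0.995 = 1/199.
Require (1/6)ⁿ ≤ 1/199 ÷ (103/97) = 97/20497.
(1/6)² = 1/36 is still above 97/20497 but (1/6)³ = 1/216 is at or below it, so n = 3.

3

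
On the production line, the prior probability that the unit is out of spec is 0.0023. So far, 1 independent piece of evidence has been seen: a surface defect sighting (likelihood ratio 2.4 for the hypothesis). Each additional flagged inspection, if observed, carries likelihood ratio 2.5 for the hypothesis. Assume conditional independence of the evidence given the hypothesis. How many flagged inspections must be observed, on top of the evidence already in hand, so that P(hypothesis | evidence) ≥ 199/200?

12

Prior odds = 0.0023/0.9977 = 23/9977.
Bayes factor of the evidence already in hand = 2.4.
Odds after that evidence = (23/9977) × 2.4 = 276/49885.
Target odds = 0.995/0.005 = 199.
Need 2.5ⁿ ≥ 199 ÷ (276/49885) = 9927115/276.
2.5¹¹ = 48828125/2048 falls short of 9927115/276 but 2.5¹² = 244140625/4096 reaches it, so n = 12.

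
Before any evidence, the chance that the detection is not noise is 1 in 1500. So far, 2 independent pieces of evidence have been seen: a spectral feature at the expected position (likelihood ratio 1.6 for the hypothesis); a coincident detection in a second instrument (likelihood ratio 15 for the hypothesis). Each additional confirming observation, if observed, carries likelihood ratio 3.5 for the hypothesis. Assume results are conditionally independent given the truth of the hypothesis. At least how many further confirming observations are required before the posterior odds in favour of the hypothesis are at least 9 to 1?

6

Prior odds = (1/1500)/(1499/1500) = 1/1499.
Combined Bayes factor of the evidence already in hand = 1.6 × 15 = 24.
Odds after that evidence = (1/1499) × 24 = 24/1499.
Target odds = 9.
Need 3.5ⁿ ≥ 9 ÷ (24/1499) = 562.125.
3.5⁵ = 525.21875 falls short of 562.125 but 3.5⁶ = 1838.265625 reaches it, so n = 6.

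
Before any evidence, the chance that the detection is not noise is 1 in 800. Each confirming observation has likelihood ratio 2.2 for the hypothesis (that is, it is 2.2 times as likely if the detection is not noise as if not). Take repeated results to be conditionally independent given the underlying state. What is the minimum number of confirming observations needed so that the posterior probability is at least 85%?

11

Prior odds = 0.00125/0.99875 = 1/799.
Likelihood ratio per confirming observation = 2.2.
Target odds: 0.85 ÷ 0.15 = 17/3.
Require 2.2ⁿ ≥ 17/3 ÷ (1/799) = 13583/3.
2.2¹⁰ ≈2655.99 falls short of 13583/3 but 2.2¹¹ ≈5843.18 reaches it, so n = 11.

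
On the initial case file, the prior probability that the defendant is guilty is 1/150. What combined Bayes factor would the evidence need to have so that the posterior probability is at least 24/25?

Prior odds = (1/150)/(149/150) = 1/149.
Target odds = 0.96/0.04 = 24.
Required Bayes factor = 24 ÷ (1/149) = 3576.

3576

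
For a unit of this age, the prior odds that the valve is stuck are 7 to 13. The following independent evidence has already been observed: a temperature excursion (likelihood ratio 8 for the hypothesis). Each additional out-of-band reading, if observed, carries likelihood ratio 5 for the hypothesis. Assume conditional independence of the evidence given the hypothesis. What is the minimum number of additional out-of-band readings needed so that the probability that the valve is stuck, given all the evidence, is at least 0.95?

Prior odds = 7/13.
Bayes factor of the evidence already in hand = 8.
Odds after that evidence = (7/13) × 8 = 56/13.
Target odds = 0.95/0.05 = 19.
Need 5ⁿ ≥ 19 ÷ (56/13) = 247/56.
5¹ = 5, which meets the required 247/56; so n = 1.

1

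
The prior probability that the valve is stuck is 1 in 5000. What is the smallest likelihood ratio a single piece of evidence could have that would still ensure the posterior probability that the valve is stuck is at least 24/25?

119976

Prior odds = 0.0002/0.9998 = 1/4999.
Target odds = 0.96/0.04 = 24.
Required Bayes factor = 24 ÷ (1/4999) = 119976.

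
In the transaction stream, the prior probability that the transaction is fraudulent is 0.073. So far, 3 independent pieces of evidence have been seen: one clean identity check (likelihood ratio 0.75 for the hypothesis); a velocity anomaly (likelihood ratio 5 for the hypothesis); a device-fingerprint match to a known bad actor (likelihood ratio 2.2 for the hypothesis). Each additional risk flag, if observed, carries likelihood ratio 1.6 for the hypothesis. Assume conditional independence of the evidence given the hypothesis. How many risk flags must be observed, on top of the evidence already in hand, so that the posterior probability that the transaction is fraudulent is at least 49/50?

10

Prior odds = 0.073/0.927 = 73/927.
Combined Bayes factor of the evidence already in hand = 0.75 × 5 × 2.2 = 8.25.
Odds after that evidence = (73/927) × 8.25 = 803/1236.
Target odds = 0.98/0.02 = 49.
Need 1.6ⁿ ≥ 49 ÷ (803/1236) = 60564/803.
1.6⁹ = 134217728/1953125 falls short of 60564/803 but 1.6¹⁰ ≈109.951 reaches it, so n = 10.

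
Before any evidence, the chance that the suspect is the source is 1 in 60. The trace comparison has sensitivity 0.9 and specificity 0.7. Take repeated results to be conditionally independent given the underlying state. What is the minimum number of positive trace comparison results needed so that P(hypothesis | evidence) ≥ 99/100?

8

Prior odds = (1/60)/(59/60) = 1/59.
False-positive rate = 1 − 0.7 = 0.3; likelihood ratio of a positive = 0.9/0.3 = 3.
Target odds: 0.99 ÷ 0.01 = 99.
Need (1/59) × 3ⁿ ≥ 99, i.e. 3ⁿ ≥ 5841.
3⁷ = 2187 falls short of 5841 but 3⁸ = 6561 reaches it, so n = 8.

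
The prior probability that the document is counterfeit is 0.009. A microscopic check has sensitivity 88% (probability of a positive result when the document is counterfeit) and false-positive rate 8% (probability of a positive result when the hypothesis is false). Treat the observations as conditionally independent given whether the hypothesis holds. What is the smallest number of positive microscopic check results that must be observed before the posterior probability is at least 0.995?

5

Prior odds = 0.009/0.991 = 9/991.
Likelihood ratio of a positive result = 0.88/0.08 = 11.
Target posterior odds = 0.995/0.005 = 199.
Need (9/991) × 11ⁿ ≥ 199, i.e. 11ⁿ ≥ 197209/9.
11⁴ = 14641 falls short of 197209/9 but 11⁵ = 161051 reaches it, so n = 5.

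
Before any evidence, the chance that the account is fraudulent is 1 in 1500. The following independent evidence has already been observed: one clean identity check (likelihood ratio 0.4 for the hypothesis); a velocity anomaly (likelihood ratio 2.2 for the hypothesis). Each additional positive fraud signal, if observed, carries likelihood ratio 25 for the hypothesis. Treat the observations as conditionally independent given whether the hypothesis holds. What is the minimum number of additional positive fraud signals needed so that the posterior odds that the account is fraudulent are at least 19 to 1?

Prior odds = (1/1500)/(1499/1500) = 1/1499.
Combined Bayes factor of the evidence already in hand = 0.4 × 2.2 = 0.88.
Odds after that evidence = (1/1499) × 0.88 = 22/37475.
Target odds = 19.
Need 25ⁿ ≥ 19 ÷ (22/37475) = 712025/22.
25³ = 15625 falls short of 712025/22 but 25⁴ = 390625 reaches it, so n = 4.

4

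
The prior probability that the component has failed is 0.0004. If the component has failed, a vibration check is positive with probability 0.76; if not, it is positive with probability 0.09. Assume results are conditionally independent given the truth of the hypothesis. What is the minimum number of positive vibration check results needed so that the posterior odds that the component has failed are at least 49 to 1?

Prior odds: 0.0004 ÷ 0.9996 = 1/2499.
Likelihood ratio of a positive = 0.76/0.09 = 76/9.
Target odds = 49.
Require (76/9)ⁿ ≥ 49 ÷ (1/2499) = 122451.
(76/9)⁵ ≈42939.3 falls short of 122451 but (76/9)⁶ ≈362599 reaches it, so n = 6.

6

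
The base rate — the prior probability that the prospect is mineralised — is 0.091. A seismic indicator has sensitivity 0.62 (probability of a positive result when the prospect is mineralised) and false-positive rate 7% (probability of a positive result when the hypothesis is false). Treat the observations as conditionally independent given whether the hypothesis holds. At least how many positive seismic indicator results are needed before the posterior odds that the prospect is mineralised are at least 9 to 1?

3

Prior odds = 0.091/0.909 = 91/909.
Likelihood ratio of a positive result = 0.62/0.07 = 62/7.
Target odds = 9.
Require (62/7)ⁿ ≥ 9 ÷ (91/909) = 8181/91.
(62/7)² = 3844/49 falls short of 8181/91 but (62/7)³ = 238328/343 reaches it, so n = 3.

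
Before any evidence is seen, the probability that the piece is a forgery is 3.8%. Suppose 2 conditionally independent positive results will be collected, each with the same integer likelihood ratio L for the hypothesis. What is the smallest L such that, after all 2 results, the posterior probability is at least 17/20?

Prior odds = 0.038/0.962 = 19/481.
Target odds = 0.85/0.15 = 17/3.
Need L² ≥ 17/3 ÷ (19/481) = 8177/57.
11² = 121 < 8177/57 ≤ 144 = 12², so L = 12.

12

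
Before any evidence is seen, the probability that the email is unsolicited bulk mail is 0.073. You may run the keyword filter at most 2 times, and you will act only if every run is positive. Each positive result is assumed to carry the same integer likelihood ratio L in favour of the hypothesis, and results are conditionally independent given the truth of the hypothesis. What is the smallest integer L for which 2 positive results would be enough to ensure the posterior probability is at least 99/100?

Prior odds = 0.073/0.927 = 73/927.
Target odds = 0.99/0.01 = 99.
Need L² ≥ 99 ÷ (73/927) = 91773/73.
35² = 1225 < 91773/73 ≤ 1296 = 36², so L = 36.

36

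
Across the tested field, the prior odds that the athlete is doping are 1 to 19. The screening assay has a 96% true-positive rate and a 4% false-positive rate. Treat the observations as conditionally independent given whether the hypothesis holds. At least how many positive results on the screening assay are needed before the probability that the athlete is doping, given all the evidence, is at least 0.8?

Prior odds = 1/19.
Likelihood ratio of a positive result = 0.96/0.04 = 24.
Target odds: 0.8 ÷ 0.2 = 4.
Require 24ⁿ ≥ 4 ÷ (1/19) = 76.
24¹ = 24 falls short of 76 but 24² = 576 reaches it, so n = 2.

2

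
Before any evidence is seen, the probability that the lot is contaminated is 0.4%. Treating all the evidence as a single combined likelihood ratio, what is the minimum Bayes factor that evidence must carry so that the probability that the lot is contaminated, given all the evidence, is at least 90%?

Prior odds = 0.004/0.996 = 1/249.
Target odds = 0.9/0.1 = 9.
Required Bayes factor = 9 ÷ (1/249) = 2241.

2241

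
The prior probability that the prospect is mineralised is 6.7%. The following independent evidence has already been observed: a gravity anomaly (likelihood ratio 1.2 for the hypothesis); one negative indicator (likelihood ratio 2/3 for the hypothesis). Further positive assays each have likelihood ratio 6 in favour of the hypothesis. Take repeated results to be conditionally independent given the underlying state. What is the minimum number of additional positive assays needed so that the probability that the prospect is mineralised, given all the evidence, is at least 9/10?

3

Prior odds = 0.067/0.933 = 67/933.
Combined Bayes factor of the evidence already in hand = 1.2 × (2/3) = 0.8.
Odds after that evidence = (67/933) × 0.8 = 268/4665.
Target odds = 0.9/0.1 = 9.
Need 6ⁿ ≥ 9 ÷ (268/4665) = 41985/268.
6² = 36 falls short of 41985/268 but 6³ = 216 reaches it, so n = 3.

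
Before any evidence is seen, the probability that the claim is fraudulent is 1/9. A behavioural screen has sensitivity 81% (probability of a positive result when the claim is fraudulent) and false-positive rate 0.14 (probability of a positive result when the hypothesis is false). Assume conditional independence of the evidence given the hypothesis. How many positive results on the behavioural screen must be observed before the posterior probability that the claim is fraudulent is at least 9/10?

Prior odds = (1/9)/(8/9) = 0.125.
Likelihood ratio of a positive result = 0.81/0.14 = 81/14.
Target odds: 0.9 ÷ 0.1 = 9.
Need 0.125 × (81/14)ⁿ ≥ 9, i.e. (81/14)ⁿ ≥ 72.
(81/14)² = 6561/196 falls short of 72 but (81/14)³ = 531441/2744 reaches it, so n = 3.

3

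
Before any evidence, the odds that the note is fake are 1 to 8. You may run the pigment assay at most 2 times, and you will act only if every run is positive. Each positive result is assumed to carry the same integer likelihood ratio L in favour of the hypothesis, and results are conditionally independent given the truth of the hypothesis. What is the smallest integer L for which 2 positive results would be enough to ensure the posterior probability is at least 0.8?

6

Prior odds = 0.125.
Target odds = 0.8/0.2 = 4.
Need L² ≥ 4 ÷ 0.125 = 32.
5² = 25 < 32 ≤ 36 = 6², so L = 6.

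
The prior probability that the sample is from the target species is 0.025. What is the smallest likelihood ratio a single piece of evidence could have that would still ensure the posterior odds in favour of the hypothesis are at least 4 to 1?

156

Prior odds = 0.025/0.975 = 1/39.
Target odds = 4.
Required Bayes factor = 4 ÷ (1/39) = 156.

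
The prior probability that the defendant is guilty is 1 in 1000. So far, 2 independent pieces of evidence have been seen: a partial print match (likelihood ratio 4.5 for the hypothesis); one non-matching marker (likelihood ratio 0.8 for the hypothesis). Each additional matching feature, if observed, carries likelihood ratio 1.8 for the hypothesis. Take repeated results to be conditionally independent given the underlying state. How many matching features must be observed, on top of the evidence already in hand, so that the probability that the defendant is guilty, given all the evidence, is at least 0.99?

Prior odds = 0.001/0.999 = 1/999.
Combined Bayes factor of the evidence already in hand = 4.5 × 0.8 = 3.6.
Odds after that evidence = (1/999) × 3.6 = 2/555.
Target odds = 0.99/0.01 = 99.
Need 1.8ⁿ ≥ 99 ÷ (2/555) = 27472.5.
1.8¹⁷ ≈21859.1 falls short of 27472.5 but 1.8¹⁸ ≈39346.4 reaches it, so n = 18.

18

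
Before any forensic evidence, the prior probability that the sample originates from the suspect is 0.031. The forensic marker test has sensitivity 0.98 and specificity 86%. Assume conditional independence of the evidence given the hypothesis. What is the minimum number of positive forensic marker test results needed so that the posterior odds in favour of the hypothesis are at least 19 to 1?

4

Prior odds = 0.031/0.969 = 31/969.
False-positive rate = 1 − 0.86 = 0.14; likelihood ratio of a positive = 0.98/0.14 = 7.
Target odds = 19.
Require 7ⁿ ≥ 19 ÷ (31/969) = 18411/31.
7³ = 343 falls short of 18411/31 but 7⁴ = 2401 reaches it, so n = 4.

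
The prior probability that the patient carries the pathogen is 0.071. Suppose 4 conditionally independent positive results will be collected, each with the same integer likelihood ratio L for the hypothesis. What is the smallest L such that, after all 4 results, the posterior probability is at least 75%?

3

Prior odds = 0.071/0.929 = 71/929.
Target odds = 0.75/0.25 = 3.
Need L⁴ ≥ 3 ÷ (71/929) = 2787/71.
2⁴ = 16 < 2787/71 ≤ 81 = 3⁴, so L = 3.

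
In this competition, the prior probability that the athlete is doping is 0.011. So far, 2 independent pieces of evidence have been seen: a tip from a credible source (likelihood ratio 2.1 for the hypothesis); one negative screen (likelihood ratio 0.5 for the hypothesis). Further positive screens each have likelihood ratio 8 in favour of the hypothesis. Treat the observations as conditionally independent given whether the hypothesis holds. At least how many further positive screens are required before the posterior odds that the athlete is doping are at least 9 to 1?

Prior odds = 0.011/0.989 = 11/989.
Combined Bayes factor of the evidence already in hand = 2.1 × 0.5 = 1.05.
Odds after that evidence = (11/989) × 1.05 = 231/19780.
Target odds = 9.
Need 8ⁿ ≥ 9 ÷ (231/19780) = 59340/77.
8³ = 512 falls short of 59340/77 but 8⁴ = 4096 reaches it, so n = 4.

4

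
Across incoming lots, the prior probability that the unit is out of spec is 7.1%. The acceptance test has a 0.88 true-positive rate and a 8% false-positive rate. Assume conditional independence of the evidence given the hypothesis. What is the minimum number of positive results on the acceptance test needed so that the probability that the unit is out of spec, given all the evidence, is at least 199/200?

Prior odds: 0.071 ÷ 0.929 = 71/929.
Likelihood ratio of a positive result = 0.88/0.08 = 11.
Target odds: 0.995 ÷ 0.005 = 199.
Need (71/929) × 11ⁿ ≥ 199, i.e. 11ⁿ ≥ 184871/71.
11³ = 1331 falls short of 184871/71 but 11⁴ = 14641 reaches it, so n = 4.

4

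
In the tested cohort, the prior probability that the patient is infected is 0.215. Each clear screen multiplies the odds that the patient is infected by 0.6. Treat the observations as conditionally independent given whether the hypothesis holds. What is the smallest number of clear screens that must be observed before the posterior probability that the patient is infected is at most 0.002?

10

Prior odds = 0.215/0.785 = 43/157.
Likelihood ratio per clear screen = 0.6.
Target odds: 0.002 ÷ 0.998 = 1/499.
Need (43/157) × 0.6ⁿ ≤ 1/499, i.e. 0.6ⁿ ≤ 157/21457.
0.6⁹ = 19683/1953125 is still above 157/21457 but 0.6¹⁰ = 59049/9765625 is at or below it, so n = 10.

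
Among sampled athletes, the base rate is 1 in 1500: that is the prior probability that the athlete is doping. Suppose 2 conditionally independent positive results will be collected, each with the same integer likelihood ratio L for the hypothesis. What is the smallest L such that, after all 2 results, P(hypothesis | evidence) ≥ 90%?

Prior odds = (1/1500)/(1499/1500) = 1/1499.
Target odds = 0.9/0.1 = 9.
Need L² ≥ 9 ÷ (1/1499) = 13491.
116² = 13456 < 13491 ≤ 13689 = 117², so L = 117.

117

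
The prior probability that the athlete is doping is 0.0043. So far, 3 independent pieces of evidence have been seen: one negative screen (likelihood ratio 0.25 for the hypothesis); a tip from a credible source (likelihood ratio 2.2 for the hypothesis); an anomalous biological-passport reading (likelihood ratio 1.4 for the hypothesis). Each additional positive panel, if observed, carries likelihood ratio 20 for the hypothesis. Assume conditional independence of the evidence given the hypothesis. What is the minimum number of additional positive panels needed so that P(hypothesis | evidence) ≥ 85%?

3

Prior odds = 0.0043/0.9957 = 43/9957.
Combined Bayes factor of the evidence already in hand = 0.25 × 2.2 × 1.4 = 0.77.
Odds after that evidence = (43/9957) × 0.77 = 3311/995700.
Target odds = 0.85/0.15 = 17/3.
Need 20ⁿ ≥ 17/3 ÷ (3311/995700) = 5642300/3311.
20² = 400 falls short of 5642300/3311 but 20³ = 8000 reaches it, so n = 3.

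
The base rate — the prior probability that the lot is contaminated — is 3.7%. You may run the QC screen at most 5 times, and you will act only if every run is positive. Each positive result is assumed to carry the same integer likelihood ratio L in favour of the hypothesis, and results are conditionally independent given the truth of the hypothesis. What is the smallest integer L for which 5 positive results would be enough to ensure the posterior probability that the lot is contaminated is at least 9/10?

Prior odds = 0.037/0.963 = 37/963.
Target odds = 0.9/0.1 = 9.
Need L⁵ ≥ 9 ÷ (37/963) = 8667/37.
2⁵ = 32 < 8667/37 ≤ 243 = 3⁵, so L = 3.

3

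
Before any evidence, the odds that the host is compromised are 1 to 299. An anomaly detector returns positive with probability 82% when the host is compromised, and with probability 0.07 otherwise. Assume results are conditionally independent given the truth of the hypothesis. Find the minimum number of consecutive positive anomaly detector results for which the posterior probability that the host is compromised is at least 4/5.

Prior odds = 1/299.
Likelihood ratio of a positive result = 0.82/0.07 = 82/7.
Target posterior odds = 0.8/0.2 = 4.
Need (1/299) × (82/7)ⁿ ≥ 4, i.e. (82/7)ⁿ ≥ 1196.
(82/7)² = 6724/49 falls short of 1196 but (82/7)³ = 551368/343 reaches it, so n = 3.

3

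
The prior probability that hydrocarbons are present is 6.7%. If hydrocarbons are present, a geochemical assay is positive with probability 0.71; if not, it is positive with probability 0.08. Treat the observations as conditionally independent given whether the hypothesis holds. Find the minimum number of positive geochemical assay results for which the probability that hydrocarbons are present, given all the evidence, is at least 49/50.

Prior odds: 0.067 ÷ 0.933 = 67/933.
Likelihood ratio of a positive = 0.71/0.08 = 8.875.
Target posterior odds = 0.98/0.02 = 49.
Require 8.875ⁿ ≥ 49 ÷ (67/933) = 45717/67.
8.875² = 78.765625 falls short of 45717/67 but 8.875³ = 357911/512 reaches it, so n = 3.

3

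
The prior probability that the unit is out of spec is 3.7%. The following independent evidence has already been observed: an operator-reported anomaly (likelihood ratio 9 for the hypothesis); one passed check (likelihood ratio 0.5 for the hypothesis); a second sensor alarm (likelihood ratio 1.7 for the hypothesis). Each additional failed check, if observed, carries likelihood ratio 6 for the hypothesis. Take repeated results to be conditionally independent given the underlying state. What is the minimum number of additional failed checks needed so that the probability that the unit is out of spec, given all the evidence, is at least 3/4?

2

Prior odds = 0.037/0.963 = 37/963.
Combined Bayes factor of the evidence already in hand = 9 × 0.5 × 1.7 = 7.65.
Odds after that evidence = (37/963) × 7.65 = 629/2140.
Target odds = 0.75/0.25 = 3.
Need 6ⁿ ≥ 3 ÷ (629/2140) = 6420/629.
6¹ = 6 falls short of 6420/629 but 6² = 36 reaches it, so n = 2.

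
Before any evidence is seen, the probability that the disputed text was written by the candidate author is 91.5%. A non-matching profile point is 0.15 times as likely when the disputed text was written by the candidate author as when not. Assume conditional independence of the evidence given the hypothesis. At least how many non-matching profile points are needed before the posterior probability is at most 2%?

Prior odds = 0.915/0.085 = 183/17.
Likelihood ratio per non-matching profile point = 0.15.
Target posterior odds = 0.02/0.98 = 1/49.
Require 0.15ⁿ ≤ 1/49 ÷ (183/17) = 17/8967.
0.15³ = 0.003375 is still above 17/8967 but 0.15⁴ = 81/160000 is at or below it, so n = 4.

4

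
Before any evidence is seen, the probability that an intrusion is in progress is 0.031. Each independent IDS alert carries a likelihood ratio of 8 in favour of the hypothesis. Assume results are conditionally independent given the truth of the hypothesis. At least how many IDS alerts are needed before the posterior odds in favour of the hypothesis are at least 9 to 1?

Prior odds: 0.031 ÷ 0.969 = 31/969.
Likelihood ratio per IDS alert = 8.
Target odds = 9.
Require 8ⁿ ≥ 9 ÷ (31/969) = 8721/31.
8² = 64 falls short of 8721/31 but 8³ = 512 reaches it, so n = 3.

3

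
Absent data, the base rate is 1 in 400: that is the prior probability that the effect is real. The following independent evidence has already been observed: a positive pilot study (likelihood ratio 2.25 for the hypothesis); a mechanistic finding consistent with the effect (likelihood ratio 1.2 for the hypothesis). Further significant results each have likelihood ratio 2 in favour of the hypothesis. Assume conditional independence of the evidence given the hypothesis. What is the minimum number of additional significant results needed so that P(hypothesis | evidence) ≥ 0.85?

Prior odds = 0.0025/0.9975 = 1/399.
Combined Bayes factor of the evidence already in hand = 2.25 × 1.2 = 2.7.
Odds after that evidence = (1/399) × 2.7 = 9/1330.
Target odds = 0.85/0.15 = 17/3.
Need 2ⁿ ≥ 17/3 ÷ (9/1330) = 22610/27.
2⁹ = 512 falls short of 22610/27 but 2¹⁰ = 1024 reaches it, so n = 10.

10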